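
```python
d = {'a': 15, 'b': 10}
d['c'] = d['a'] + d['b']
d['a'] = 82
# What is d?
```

After line 1: d = {'a': 15, 'b': 10}
After line 2 (d['c'] = 15 + 10): d = {'a': 15, 'b': 10, 'c': 25}
After line 3: d = {'a': 82, 'b': 10, 'c': 25}

{'a': 82, 'b': 10, 'c': 25}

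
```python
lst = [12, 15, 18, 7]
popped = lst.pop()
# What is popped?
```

7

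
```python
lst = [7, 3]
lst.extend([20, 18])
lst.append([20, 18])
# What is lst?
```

After line 1: lst = [7, 3]
After line 2 (extend unpacks [20, 18]): lst = [7, 3, 20, 18]
After line 3 (append adds [20, 18] as single element): lst = [7, 3, 20, 18, [20, 18]]

[7, 3, 20, 18, [20, 18]]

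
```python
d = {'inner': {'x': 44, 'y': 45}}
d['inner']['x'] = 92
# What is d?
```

After line 1: d = {'inner': {'x': 44, 'y': 45}}
After line 2 (inner x overwritten): d = {'inner': {'x': 92, 'y': 45}}

{'inner': {'x': 92, 'y': 45}}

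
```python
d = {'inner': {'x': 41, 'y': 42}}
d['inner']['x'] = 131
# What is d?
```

After line 1: d = {'inner': {'x': 41, 'y': 42}}
After line 2 (inner x overwritten): d = {'inner': {'x': 131, 'y': 42}}

{'inner': {'x': 131, 'y': 42}}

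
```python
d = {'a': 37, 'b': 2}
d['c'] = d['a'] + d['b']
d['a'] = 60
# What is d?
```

After line 1: d = {'a': 37, 'b': 2}
After line 2 (d['c'] = 37 + 2): d = {'a': 37, 'b': 2, 'c': 39}
After line 3: d = {'a': 60, 'b': 2, 'c': 39}

{'a': 60, 'b': 2, 'c': 39}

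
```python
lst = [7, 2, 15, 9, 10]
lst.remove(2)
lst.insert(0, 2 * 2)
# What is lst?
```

After line 1: lst = [7, 2, 15, 9, 10]
After line 2 (remove first 2): lst = [7, 15, 9, 10]
After line 3 (insert 4 at index 0): lst = [4, 7, 15, 9, 10]

[4, 7, 15, 9, 10]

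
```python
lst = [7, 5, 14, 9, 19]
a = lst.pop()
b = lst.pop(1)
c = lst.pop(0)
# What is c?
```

After line 1: lst = [7, 5, 14, 9, 19]
After line 2 (pop() -> a = 19): lst = [7, 5, 14, 9]
After line 3 (pop(1) -> b = 5): lst = [7, 14, 9]
After line 4 (pop(0) -> c = 7): lst = [14, 9]

7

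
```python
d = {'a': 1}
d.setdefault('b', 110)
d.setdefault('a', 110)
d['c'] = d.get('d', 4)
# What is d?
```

After line 1: d = {'a': 1}
After line 2 (setdefault adds 'b'=110): d = {'a': 1, 'b': 110}
After line 3 (setdefault 'a' no-op, already exists): d = {'a': 1, 'b': 110}
After line 4 (get('d', 4) returns default since 'd' not in d): d = {'a': 1, 'b': 110, 'c': 4}

{'a': 1, 'b': 110, 'c': 4}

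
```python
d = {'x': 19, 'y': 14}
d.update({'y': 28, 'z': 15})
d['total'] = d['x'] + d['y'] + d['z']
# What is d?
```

After line 1: d = {'x': 19, 'y': 14}
After line 2 (y overwritten, z added): d = {'x': 19, 'y': 28, 'z': 15}
After line 3 (total = 19 + 28 + 15 = 62): d = {'x': 19, 'y': 28, 'z': 15, 'total': 62}

{'x': 19, 'y': 28, 'z': 15, 'total': 62}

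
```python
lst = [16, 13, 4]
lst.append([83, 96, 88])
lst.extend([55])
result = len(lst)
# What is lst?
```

After line 1: lst = [16, 13, 4]
After line 2 (append adds [83, 96, 88] as single element): lst = [16, 13, 4, [83, 96, 88]]
After line 3 (extend unpacks [55], adds 55): lst = [16, 13, 4, [83, 96, 88], 55]
After line 4: result = len(lst) = 5

[16, 13, 4, [83, 96, 88], 55]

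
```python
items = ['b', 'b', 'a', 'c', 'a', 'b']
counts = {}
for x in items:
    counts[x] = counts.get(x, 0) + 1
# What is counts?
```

Initial: counts = {}, items = ['b', 'b', 'a', 'c', 'a', 'b']
See 'b': counts = {'b': 1}
See 'b': counts = {'b': 2}
See 'a': counts = {'b': 2, 'a': 1}
See 'c': counts = {'b': 2, 'a': 1, 'c': 1}
See 'a': counts = {'b': 2, 'a': 2, 'c': 1}
See 'b': counts = {'b': 3, 'a': 2, 'c': 1}

{'b': 3, 'a': 2, 'c': 1}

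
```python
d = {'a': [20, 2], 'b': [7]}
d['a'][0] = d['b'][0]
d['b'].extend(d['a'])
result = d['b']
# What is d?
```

After line 1: d = {'a': [20, 2], 'b': [7]}
After line 2 (a[0] = b[0] = 7): d = {'a': [7, 2], 'b': [7]}
After line 3 (b.extend(a) appends [7, 2]): d = {'a': [7, 2], 'b': [7, 7, 2]}
After line 4: result = d['b'] = [7, 7, 2]

{'a': [7, 2], 'b': [7, 7, 2]}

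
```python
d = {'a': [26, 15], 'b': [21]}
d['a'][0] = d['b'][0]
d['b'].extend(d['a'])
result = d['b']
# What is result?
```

After line 1: d = {'a': [26, 15], 'b': [21]}
After line 2 (a[0] = b[0] = 21): d = {'a': [21, 15], 'b': [21]}
After line 3 (b.extend(a) appends [21, 15]): d = {'a': [21, 15], 'b': [21, 21, 15]}
After line 4: result = d['b'] = [21, 21, 15]

[21, 21, 15]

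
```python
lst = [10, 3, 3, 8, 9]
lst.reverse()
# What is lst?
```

[9, 8, 3, 3, 10]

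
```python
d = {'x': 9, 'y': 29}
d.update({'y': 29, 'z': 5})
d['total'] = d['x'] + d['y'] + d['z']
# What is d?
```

After line 1: d = {'x': 9, 'y': 29}
After line 2 (y overwritten, z added): d = {'x': 9, 'y': 29, 'z': 5}
After line 3 (total = 9 + 29 + 5 = 43): d = {'x': 9, 'y': 29, 'z': 5, 'total': 43}

{'x': 9, 'y': 29, 'z': 5, 'total': 43}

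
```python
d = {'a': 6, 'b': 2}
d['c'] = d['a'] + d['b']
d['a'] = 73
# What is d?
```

After line 1: d = {'a': 6, 'b': 2}
After line 2 (d['c'] = 6 + 2): d = {'a': 6, 'b': 2, 'c': 8}
After line 3: d = {'a': 73, 'b': 2, 'c': 8}

{'a': 73, 'b': 2, 'c': 8}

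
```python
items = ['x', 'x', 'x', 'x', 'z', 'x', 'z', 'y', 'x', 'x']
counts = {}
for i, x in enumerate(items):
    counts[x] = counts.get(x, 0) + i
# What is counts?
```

Initial: counts = {}, items = ['x', 'x', 'x', 'x', 'z', 'x', 'z', 'y', 'x', 'x']
i=0, x='x': counts = {'x': 0}
i=1, x='x': counts = {'x': 1}
i=2, x='x': counts = {'x': 3}
i=3, x='x': counts = {'x': 6}
i=4, x='z': counts = {'x': 6, 'z': 4}
i=5, x='x': counts = {'x': 11, 'z': 4}
i=6, x='z': counts = {'x': 11, 'z': 10}
i=7, x='y': counts = {'x': 11, 'z': 10, 'y': 7}
i=8, x='x': counts = {'x': 19, 'z': 10, 'y': 7}
i=9, x='x': counts = {'x': 28, 'z': 10, 'y': 7}

{'x': 28, 'z': 10, 'y': 7}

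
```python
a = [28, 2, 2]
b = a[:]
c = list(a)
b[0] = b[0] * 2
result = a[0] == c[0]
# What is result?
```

After line 1: a = [28, 2, 2]
After line 2 (b = a[:], copy): a = [28, 2, 2], b = [28, 2, 2]
After line 3 (c = list(a) is a copy, new object): c = [28, 2, 2]
After line 4 (b[0] = 28 * 2 = 56; only b mutates (copy)): a = [28, 2, 2], b = [56, 2, 2], c = [28, 2, 2]
After line 5 (a[0] = 28, c[0] = 28; result = True)

True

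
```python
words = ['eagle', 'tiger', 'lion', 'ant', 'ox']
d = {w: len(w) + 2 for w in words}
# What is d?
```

{'eagle': 7, 'tiger': 7, 'lion': 6, 'ant': 5, 'ox': 4}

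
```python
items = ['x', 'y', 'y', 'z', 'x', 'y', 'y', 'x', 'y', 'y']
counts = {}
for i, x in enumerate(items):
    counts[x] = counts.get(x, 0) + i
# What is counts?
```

Initial: counts = {}, items = ['x', 'y', 'y', 'z', 'x', 'y', 'y', 'x', 'y', 'y']
i=0, x='x': counts = {'x': 0}
i=1, x='y': counts = {'x': 0, 'y': 1}
i=2, x='y': counts = {'x': 0, 'y': 3}
i=3, x='z': counts = {'x': 0, 'y': 3, 'z': 3}
i=4, x='x': counts = {'x': 4, 'y': 3, 'z': 3}
i=5, x='y': counts = {'x': 4, 'y': 8, 'z': 3}
i=6, x='y': counts = {'x': 4, 'y': 14, 'z': 3}
i=7, x='x': counts = {'x': 11, 'y': 14, 'z': 3}
i=8, x='y': counts = {'x': 11, 'y': 22, 'z': 3}
i=9, x='y': counts = {'x': 11, 'y': 31, 'z': 3}

{'x': 11, 'y': 31, 'z': 3}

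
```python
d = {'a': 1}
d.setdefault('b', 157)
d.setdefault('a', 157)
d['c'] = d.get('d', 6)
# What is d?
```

After line 1: d = {'a': 1}
After line 2 (setdefault adds 'b'=157): d = {'a': 1, 'b': 157}
After line 3 (setdefault 'a' no-op, already exists): d = {'a': 1, 'b': 157}
After line 4 (get('d', 6) returns default since 'd' not in d): d = {'a': 1, 'b': 157, 'c': 6}

{'a': 1, 'b': 157, 'c': 6}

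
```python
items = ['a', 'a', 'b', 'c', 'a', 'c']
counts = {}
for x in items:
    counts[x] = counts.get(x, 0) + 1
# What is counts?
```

Initial: counts = {}, items = ['a', 'a', 'b', 'c', 'a', 'c']
See 'a': counts = {'a': 1}
See 'a': counts = {'a': 2}
See 'b': counts = {'a': 2, 'b': 1}
See 'c': counts = {'a': 2, 'b': 1, 'c': 1}
See 'a': counts = {'a': 3, 'b': 1, 'c': 1}
See 'c': counts = {'a': 3, 'b': 1, 'c': 2}

{'a': 3, 'b': 1, 'c': 2}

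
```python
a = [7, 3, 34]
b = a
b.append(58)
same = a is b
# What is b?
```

After line 1: a = [7, 3, 34]
After line 2 (b = a is an alias, same object): a = [7, 3, 34], b = [7, 3, 34]
After line 3 (b.append mutates the shared list): a = [7, 3, 34, 58], b = [7, 3, 34, 58]
After line 4 (same = a is b; same object -> True): same = True

[7, 3, 34, 58]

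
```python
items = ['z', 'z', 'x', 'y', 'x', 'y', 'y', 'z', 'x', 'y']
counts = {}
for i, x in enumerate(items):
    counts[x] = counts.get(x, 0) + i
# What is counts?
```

Initial: counts = {}, items = ['z', 'z', 'x', 'y', 'x', 'y', 'y', 'z', 'x', 'y']
i=0, x='z': counts = {'z': 0}
i=1, x='z': counts = {'z': 1}
i=2, x='x': counts = {'z': 1, 'x': 2}
i=3, x='y': counts = {'z': 1, 'x': 2, 'y': 3}
i=4, x='x': counts = {'z': 1, 'x': 6, 'y': 3}
i=5, x='y': counts = {'z': 1, 'x': 6, 'y': 8}
i=6, x='y': counts = {'z': 1, 'x': 6, 'y': 14}
i=7, x='z': counts = {'z': 8, 'x': 6, 'y': 14}
i=8, x='x': counts = {'z': 8, 'x': 14, 'y': 14}
i=9, x='y': counts = {'z': 8, 'x': 14, 'y': 23}

{'z': 8, 'x': 14, 'y': 23}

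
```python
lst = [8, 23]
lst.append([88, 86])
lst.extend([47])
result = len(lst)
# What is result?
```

After line 1: lst = [8, 23]
After line 2 (append adds [88, 86] as single element): lst = [8, 23, [88, 86]]
After line 3 (extend unpacks [47], adds 47): lst = [8, 23, [88, 86], 47]
After line 4: result = len(lst) = 4

4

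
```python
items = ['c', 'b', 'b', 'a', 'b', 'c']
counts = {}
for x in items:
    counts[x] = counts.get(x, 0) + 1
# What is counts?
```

Initial: counts = {}, items = ['c', 'b', 'b', 'a', 'b', 'c']
See 'c': counts = {'c': 1}
See 'b': counts = {'c': 1, 'b': 1}
See 'b': counts = {'c': 1, 'b': 2}
See 'a': counts = {'c': 1, 'b': 2, 'a': 1}
See 'b': counts = {'c': 1, 'b': 3, 'a': 1}
See 'c': counts = {'c': 2, 'b': 3, 'a': 1}

{'c': 2, 'b': 3, 'a': 1}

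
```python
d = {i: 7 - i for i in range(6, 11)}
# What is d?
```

{6: 1, 7: 0, 8: -1, 9: -2, 10: -3}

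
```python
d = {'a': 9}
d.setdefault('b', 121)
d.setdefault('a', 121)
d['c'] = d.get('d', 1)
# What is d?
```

After line 1: d = {'a': 9}
After line 2 (setdefault adds 'b'=121): d = {'a': 9, 'b': 121}
After line 3 (setdefault 'a' no-op, already exists): d = {'a': 9, 'b': 121}
After line 4 (get('d', 1) returns default since 'd' not in d): d = {'a': 9, 'b': 121, 'c': 1}

{'a': 9, 'b': 121, 'c': 1}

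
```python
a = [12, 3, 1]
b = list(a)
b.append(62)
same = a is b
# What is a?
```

After line 1: a = [12, 3, 1]
After line 2 (b = list(a) is a shallow copy, new object): a = [12, 3, 1], b = [12, 3, 1]
After line 3 (append only mutates b): a = [12, 3, 1], b = [12, 3, 1, 62]
After line 4 (same = a is b; different objects -> False): same = False

[12, 3, 1]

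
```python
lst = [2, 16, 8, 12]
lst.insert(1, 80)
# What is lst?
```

[2, 80, 16, 8, 12]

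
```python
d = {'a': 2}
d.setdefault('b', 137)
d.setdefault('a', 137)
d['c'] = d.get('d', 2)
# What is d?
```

After line 1: d = {'a': 2}
After line 2 (setdefault adds 'b'=137): d = {'a': 2, 'b': 137}
After line 3 (setdefault 'a' no-op, already exists): d = {'a': 2, 'b': 137}
After line 4 (get('d', 2) returns default since 'd' not in d): d = {'a': 2, 'b': 137, 'c': 2}

{'a': 2, 'b': 137, 'c': 2}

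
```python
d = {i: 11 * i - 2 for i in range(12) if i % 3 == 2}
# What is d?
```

{2: 20, 5: 53, 8: 86, 11: 119}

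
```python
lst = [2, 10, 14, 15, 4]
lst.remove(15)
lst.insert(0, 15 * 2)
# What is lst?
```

After line 1: lst = [2, 10, 14, 15, 4]
After line 2 (remove first 15): lst = [2, 10, 14, 4]
After line 3 (insert 30 at index 0): lst = [30, 2, 10, 14, 4]

[30, 2, 10, 14, 4]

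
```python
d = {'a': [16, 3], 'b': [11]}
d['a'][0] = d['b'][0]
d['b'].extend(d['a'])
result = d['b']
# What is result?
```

After line 1: d = {'a': [16, 3], 'b': [11]}
After line 2 (a[0] = b[0] = 11): d = {'a': [11, 3], 'b': [11]}
After line 3 (b.extend(a) appends [11, 3]): d = {'a': [11, 3], 'b': [11, 11, 3]}
After line 4: result = d['b'] = [11, 11, 3]

[11, 11, 3]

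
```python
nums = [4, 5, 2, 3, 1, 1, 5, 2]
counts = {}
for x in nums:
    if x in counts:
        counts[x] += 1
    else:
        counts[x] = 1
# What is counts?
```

Initial: counts = {}, nums = [4, 5, 2, 3, 1, 1, 5, 2]
See 4: counts = {4: 1}
See 5: counts = {4: 1, 5: 1}
See 2: counts = {4: 1, 5: 1, 2: 1}
See 3: counts = {4: 1, 5: 1, 2: 1, 3: 1}
See 1: counts = {4: 1, 5: 1, 2: 1, 3: 1, 1: 1}
See 1: counts = {4: 1, 5: 1, 2: 1, 3: 1, 1: 2}
See 5: counts = {4: 1, 5: 2, 2: 1, 3: 1, 1: 2}
See 2: counts = {4: 1, 5: 2, 2: 2, 3: 1, 1: 2}

{4: 1, 5: 2, 2: 2, 3: 1, 1: 2}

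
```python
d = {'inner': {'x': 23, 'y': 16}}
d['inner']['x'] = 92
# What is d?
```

After line 1: d = {'inner': {'x': 23, 'y': 16}}
After line 2 (inner x overwritten): d = {'inner': {'x': 92, 'y': 16}}

{'inner': {'x': 92, 'y': 16}}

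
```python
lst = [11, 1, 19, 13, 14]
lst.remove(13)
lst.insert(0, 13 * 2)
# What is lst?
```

After line 1: lst = [11, 1, 19, 13, 14]
After line 2 (remove first 13): lst = [11, 1, 19, 14]
After line 3 (insert 26 at index 0): lst = [26, 11, 1, 19, 14]

[26, 11, 1, 19, 14]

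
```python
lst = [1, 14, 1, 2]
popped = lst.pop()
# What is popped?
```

2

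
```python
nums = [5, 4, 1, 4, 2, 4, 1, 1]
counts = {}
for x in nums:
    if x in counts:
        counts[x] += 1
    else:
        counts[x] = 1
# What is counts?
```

Initial: counts = {}, nums = [5, 4, 1, 4, 2, 4, 1, 1]
See 5: counts = {5: 1}
See 4: counts = {5: 1, 4: 1}
See 1: counts = {5: 1, 4: 1, 1: 1}
See 4: counts = {5: 1, 4: 2, 1: 1}
See 2: counts = {5: 1, 4: 2, 1: 1, 2: 1}
See 4: counts = {5: 1, 4: 3, 1: 1, 2: 1}
See 1: counts = {5: 1, 4: 3, 1: 2, 2: 1}
See 1: counts = {5: 1, 4: 3, 1: 3, 2: 1}

{5: 1, 4: 3, 1: 3, 2: 1}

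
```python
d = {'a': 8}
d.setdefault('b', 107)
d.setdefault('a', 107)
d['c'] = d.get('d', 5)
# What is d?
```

After line 1: d = {'a': 8}
After line 2 (setdefault adds 'b'=107): d = {'a': 8, 'b': 107}
After line 3 (setdefault 'a' no-op, already exists): d = {'a': 8, 'b': 107}
After line 4 (get('d', 5) returns default since 'd' not in d): d = {'a': 8, 'b': 107, 'c': 5}

{'a': 8, 'b': 107, 'c': 5}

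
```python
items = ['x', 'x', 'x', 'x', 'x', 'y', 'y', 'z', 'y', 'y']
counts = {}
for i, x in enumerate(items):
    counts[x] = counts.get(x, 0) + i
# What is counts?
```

Initial: counts = {}, items = ['x', 'x', 'x', 'x', 'x', 'y', 'y', 'z', 'y', 'y']
i=0, x='x': counts = {'x': 0}
i=1, x='x': counts = {'x': 1}
i=2, x='x': counts = {'x': 3}
i=3, x='x': counts = {'x': 6}
i=4, x='x': counts = {'x': 10}
i=5, x='y': counts = {'x': 10, 'y': 5}
i=6, x='y': counts = {'x': 10, 'y': 11}
i=7, x='z': counts = {'x': 10, 'y': 11, 'z': 7}
i=8, x='y': counts = {'x': 10, 'y': 19, 'z': 7}
i=9, x='y': counts = {'x': 10, 'y': 28, 'z': 7}

{'x': 10, 'y': 28, 'z': 7}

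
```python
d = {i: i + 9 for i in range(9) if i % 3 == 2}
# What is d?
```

{2: 11, 5: 14, 8: 17}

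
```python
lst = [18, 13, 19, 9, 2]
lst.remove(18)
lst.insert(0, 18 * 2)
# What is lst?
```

After line 1: lst = [18, 13, 19, 9, 2]
After line 2 (remove first 18): lst = [13, 19, 9, 2]
After line 3 (insert 36 at index 0): lst = [36, 13, 19, 9, 2]

[36, 13, 19, 9, 2]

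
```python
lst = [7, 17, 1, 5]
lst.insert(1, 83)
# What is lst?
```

[7, 83, 17, 1, 5]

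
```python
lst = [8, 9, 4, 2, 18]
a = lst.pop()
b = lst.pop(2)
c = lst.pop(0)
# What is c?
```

After line 1: lst = [8, 9, 4, 2, 18]
After line 2 (pop() -> a = 18): lst = [8, 9, 4, 2]
After line 3 (pop(2) -> b = 4): lst = [8, 9, 2]
After line 4 (pop(0) -> c = 8): lst = [9, 2]

8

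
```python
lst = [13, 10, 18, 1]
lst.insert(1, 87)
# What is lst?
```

[13, 87, 10, 18, 1]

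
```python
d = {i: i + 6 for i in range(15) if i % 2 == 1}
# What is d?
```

{1: 7, 3: 9, 5: 11, 7: 13, 9: 15, 11: 17, 13: 19}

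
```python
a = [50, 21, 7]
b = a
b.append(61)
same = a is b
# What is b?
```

After line 1: a = [50, 21, 7]
After line 2 (b = a is an alias, same object): a = [50, 21, 7], b = [50, 21, 7]
After line 3 (b.append mutates the shared list): a = [50, 21, 7, 61], b = [50, 21, 7, 61]
After line 4 (same = a is b; same object -> True): same = True

[50, 21, 7, 61]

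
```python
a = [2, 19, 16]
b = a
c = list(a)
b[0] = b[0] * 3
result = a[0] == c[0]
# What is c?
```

After line 1: a = [2, 19, 16]
After line 2 (b = a, alias): a = [2, 19, 16], b = [2, 19, 16]
After line 3 (c = list(a) is a copy, new object): c = [2, 19, 16]
After line 4 (b[0] = 2 * 3 = 6; mutates shared a/b): a = b = [6, 19, 16], c = [2, 19, 16]
After line 5 (a[0] = 6, c[0] = 2; result = False)

[2, 19, 16]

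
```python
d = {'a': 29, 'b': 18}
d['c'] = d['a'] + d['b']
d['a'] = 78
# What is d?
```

After line 1: d = {'a': 29, 'b': 18}
After line 2 (d['c'] = 29 + 18): d = {'a': 29, 'b': 18, 'c': 47}
After line 3: d = {'a': 78, 'b': 18, 'c': 47}

{'a': 78, 'b': 18, 'c': 47}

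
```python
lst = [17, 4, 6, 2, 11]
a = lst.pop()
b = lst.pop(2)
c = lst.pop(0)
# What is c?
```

After line 1: lst = [17, 4, 6, 2, 11]
After line 2 (pop() -> a = 11): lst = [17, 4, 6, 2]
After line 3 (pop(2) -> b = 6): lst = [17, 4, 2]
After line 4 (pop(0) -> c = 17): lst = [4, 2]

17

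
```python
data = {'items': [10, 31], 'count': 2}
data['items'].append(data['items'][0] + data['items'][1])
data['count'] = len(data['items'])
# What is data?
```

After line 1: data = {'items': [10, 31], 'count': 2}
After line 2 (append 10 + 31 = 41): data = {'items': [10, 31, 41], 'count': 2}
After line 3 (count = len(items) = 3): data = {'items': [10, 31, 41], 'count': 3}

{'items': [10, 31, 41], 'count': 3}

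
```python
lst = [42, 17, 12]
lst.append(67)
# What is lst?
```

[42, 17, 12, 67]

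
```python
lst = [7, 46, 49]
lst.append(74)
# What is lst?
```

[7, 46, 49, 74]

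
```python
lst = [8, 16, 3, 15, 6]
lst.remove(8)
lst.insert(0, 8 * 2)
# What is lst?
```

After line 1: lst = [8, 16, 3, 15, 6]
After line 2 (remove first 8): lst = [16, 3, 15, 6]
After line 3 (insert 16 at index 0): lst = [16, 16, 3, 15, 6]

[16, 16, 3, 15, 6]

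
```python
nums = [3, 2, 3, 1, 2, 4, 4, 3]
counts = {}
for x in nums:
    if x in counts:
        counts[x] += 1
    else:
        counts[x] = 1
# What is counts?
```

Initial: counts = {}, nums = [3, 2, 3, 1, 2, 4, 4, 3]
See 3: counts = {3: 1}
See 2: counts = {3: 1, 2: 1}
See 3: counts = {3: 2, 2: 1}
See 1: counts = {3: 2, 2: 1, 1: 1}
See 2: counts = {3: 2, 2: 2, 1: 1}
See 4: counts = {3: 2, 2: 2, 1: 1, 4: 1}
See 4: counts = {3: 2, 2: 2, 1: 1, 4: 2}
See 3: counts = {3: 3, 2: 2, 1: 1, 4: 2}

{3: 3, 2: 2, 1: 1, 4: 2}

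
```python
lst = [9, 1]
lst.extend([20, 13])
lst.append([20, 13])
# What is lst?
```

After line 1: lst = [9, 1]
After line 2 (extend unpacks [20, 13]): lst = [9, 1, 20, 13]
After line 3 (append adds [20, 13] as single element): lst = [9, 1, 20, 13, [20, 13]]

[9, 1, 20, 13, [20, 13]]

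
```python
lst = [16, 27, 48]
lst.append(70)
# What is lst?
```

[16, 27, 48, 70]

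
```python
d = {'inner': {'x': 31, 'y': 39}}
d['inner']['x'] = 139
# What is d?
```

After line 1: d = {'inner': {'x': 31, 'y': 39}}
After line 2 (inner x overwritten): d = {'inner': {'x': 139, 'y': 39}}

{'inner': {'x': 139, 'y': 39}}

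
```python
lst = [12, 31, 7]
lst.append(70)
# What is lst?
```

[12, 31, 7, 70]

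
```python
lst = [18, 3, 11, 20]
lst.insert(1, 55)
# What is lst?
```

[18, 55, 3, 11, 20]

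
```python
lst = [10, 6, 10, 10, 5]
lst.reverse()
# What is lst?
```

[5, 10, 10, 6, 10]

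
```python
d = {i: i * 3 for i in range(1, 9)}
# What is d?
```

{1: 3, 2: 6, 3: 9, 4: 12, 5: 15, 6: 18, 7: 21, 8: 24}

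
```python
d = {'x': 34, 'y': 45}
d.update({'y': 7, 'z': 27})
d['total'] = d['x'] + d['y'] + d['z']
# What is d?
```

After line 1: d = {'x': 34, 'y': 45}
After line 2 (y overwritten, z added): d = {'x': 34, 'y': 7, 'z': 27}
After line 3 (total = 34 + 7 + 27 = 68): d = {'x': 34, 'y': 7, 'z': 27, 'total': 68}

{'x': 34, 'y': 7, 'z': 27, 'total': 68}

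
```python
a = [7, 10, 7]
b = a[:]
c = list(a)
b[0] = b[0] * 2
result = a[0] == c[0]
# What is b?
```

After line 1: a = [7, 10, 7]
After line 2 (b = a[:], copy): a = [7, 10, 7], b = [7, 10, 7]
After line 3 (c = list(a) is a copy, new object): c = [7, 10, 7]
After line 4 (b[0] = 7 * 2 = 14; only b mutates (copy)): a = [7, 10, 7], b = [14, 10, 7], c = [7, 10, 7]
After line 5 (a[0] = 7, c[0] = 7; result = True)

[14, 10, 7]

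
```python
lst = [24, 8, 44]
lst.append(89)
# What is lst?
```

[24, 8, 44, 89]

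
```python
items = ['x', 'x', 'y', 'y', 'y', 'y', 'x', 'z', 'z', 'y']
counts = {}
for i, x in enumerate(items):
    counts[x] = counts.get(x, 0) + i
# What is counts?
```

Initial: counts = {}, items = ['x', 'x', 'y', 'y', 'y', 'y', 'x', 'z', 'z', 'y']
i=0, x='x': counts = {'x': 0}
i=1, x='x': counts = {'x': 1}
i=2, x='y': counts = {'x': 1, 'y': 2}
i=3, x='y': counts = {'x': 1, 'y': 5}
i=4, x='y': counts = {'x': 1, 'y': 9}
i=5, x='y': counts = {'x': 1, 'y': 14}
i=6, x='x': counts = {'x': 7, 'y': 14}
i=7, x='z': counts = {'x': 7, 'y': 14, 'z': 7}
i=8, x='z': counts = {'x': 7, 'y': 14, 'z': 15}
i=9, x='y': counts = {'x': 7, 'y': 23, 'z': 15}

{'x': 7, 'y': 23, 'z': 15}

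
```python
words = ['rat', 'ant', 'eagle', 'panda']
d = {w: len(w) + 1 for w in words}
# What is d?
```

{'rat': 4, 'ant': 4, 'eagle': 6, 'panda': 6}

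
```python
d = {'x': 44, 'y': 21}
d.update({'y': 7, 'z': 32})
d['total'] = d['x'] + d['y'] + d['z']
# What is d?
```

After line 1: d = {'x': 44, 'y': 21}
After line 2 (y overwritten, z added): d = {'x': 44, 'y': 7, 'z': 32}
After line 3 (total = 44 + 7 + 32 = 83): d = {'x': 44, 'y': 7, 'z': 32, 'total': 83}

{'x': 44, 'y': 7, 'z': 32, 'total': 83}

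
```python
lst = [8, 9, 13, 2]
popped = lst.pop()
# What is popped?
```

2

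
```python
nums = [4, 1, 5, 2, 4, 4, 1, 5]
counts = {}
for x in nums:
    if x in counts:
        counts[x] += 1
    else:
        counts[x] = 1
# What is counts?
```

Initial: counts = {}, nums = [4, 1, 5, 2, 4, 4, 1, 5]
See 4: counts = {4: 1}
See 1: counts = {4: 1, 1: 1}
See 5: counts = {4: 1, 1: 1, 5: 1}
See 2: counts = {4: 1, 1: 1, 5: 1, 2: 1}
See 4: counts = {4: 2, 1: 1, 5: 1, 2: 1}
See 4: counts = {4: 3, 1: 1, 5: 1, 2: 1}
See 1: counts = {4: 3, 1: 2, 5: 1, 2: 1}
See 5: counts = {4: 3, 1: 2, 5: 2, 2: 1}

{4: 3, 1: 2, 5: 2, 2: 1}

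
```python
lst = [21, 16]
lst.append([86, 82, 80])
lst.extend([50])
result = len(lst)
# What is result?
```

After line 1: lst = [21, 16]
After line 2 (append adds [86, 82, 80] as single element): lst = [21, 16, [86, 82, 80]]
After line 3 (extend unpacks [50], adds 50): lst = [21, 16, [86, 82, 80], 50]
After line 4: result = len(lst) = 4

4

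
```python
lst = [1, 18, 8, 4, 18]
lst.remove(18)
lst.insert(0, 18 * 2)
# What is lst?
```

After line 1: lst = [1, 18, 8, 4, 18]
After line 2 (remove first 18): lst = [1, 8, 4, 18]
After line 3 (insert 36 at index 0): lst = [36, 1, 8, 4, 18]

[36, 1, 8, 4, 18]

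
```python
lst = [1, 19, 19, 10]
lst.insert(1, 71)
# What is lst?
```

[1, 71, 19, 19, 10]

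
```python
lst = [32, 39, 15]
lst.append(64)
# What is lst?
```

[32, 39, 15, 64]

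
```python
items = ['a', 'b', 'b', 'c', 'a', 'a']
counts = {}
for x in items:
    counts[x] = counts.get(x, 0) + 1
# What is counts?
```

Initial: counts = {}, items = ['a', 'b', 'b', 'c', 'a', 'a']
See 'a': counts = {'a': 1}
See 'b': counts = {'a': 1, 'b': 1}
See 'b': counts = {'a': 1, 'b': 2}
See 'c': counts = {'a': 1, 'b': 2, 'c': 1}
See 'a': counts = {'a': 2, 'b': 2, 'c': 1}
See 'a': counts = {'a': 3, 'b': 2, 'c': 1}

{'a': 3, 'b': 2, 'c': 1}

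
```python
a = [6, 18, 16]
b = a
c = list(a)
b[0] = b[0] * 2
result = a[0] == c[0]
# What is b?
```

After line 1: a = [6, 18, 16]
After line 2 (b = a, alias): a = [6, 18, 16], b = [6, 18, 16]
After line 3 (c = list(a) is a copy, new object): c = [6, 18, 16]
After line 4 (b[0] = 6 * 2 = 12; mutates shared a/b): a = b = [12, 18, 16], c = [6, 18, 16]
After line 5 (a[0] = 12, c[0] = 6; result = False)

[12, 18, 16]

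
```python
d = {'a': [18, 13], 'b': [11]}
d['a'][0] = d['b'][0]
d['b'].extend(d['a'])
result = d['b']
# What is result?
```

After line 1: d = {'a': [18, 13], 'b': [11]}
After line 2 (a[0] = b[0] = 11): d = {'a': [11, 13], 'b': [11]}
After line 3 (b.extend(a) appends [11, 13]): d = {'a': [11, 13], 'b': [11, 11, 13]}
After line 4: result = d['b'] = [11, 11, 13]

[11, 11, 13]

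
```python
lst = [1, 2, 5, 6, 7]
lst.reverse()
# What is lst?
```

[7, 6, 5, 2, 1]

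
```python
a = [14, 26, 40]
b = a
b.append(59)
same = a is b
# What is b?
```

After line 1: a = [14, 26, 40]
After line 2 (b = a is an alias, same object): a = [14, 26, 40], b = [14, 26, 40]
After line 3 (b.append mutates the shared list): a = [14, 26, 40, 59], b = [14, 26, 40, 59]
After line 4 (same = a is b; same object -> True): same = True

[14, 26, 40, 59]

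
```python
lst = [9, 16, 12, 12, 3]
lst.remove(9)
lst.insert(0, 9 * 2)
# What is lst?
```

After line 1: lst = [9, 16, 12, 12, 3]
After line 2 (remove first 9): lst = [16, 12, 12, 3]
After line 3 (insert 18 at index 0): lst = [18, 16, 12, 12, 3]

[18, 16, 12, 12, 3]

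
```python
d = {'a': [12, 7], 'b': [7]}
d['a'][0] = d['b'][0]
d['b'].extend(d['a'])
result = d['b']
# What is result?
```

After line 1: d = {'a': [12, 7], 'b': [7]}
After line 2 (a[0] = b[0] = 7): d = {'a': [7, 7], 'b': [7]}
After line 3 (b.extend(a) appends [7, 7]): d = {'a': [7, 7], 'b': [7, 7, 7]}
After line 4: result = d['b'] = [7, 7, 7]

[7, 7, 7]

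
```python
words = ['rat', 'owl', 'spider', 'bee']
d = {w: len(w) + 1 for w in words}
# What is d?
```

{'rat': 4, 'owl': 4, 'spider': 7, 'bee': 4}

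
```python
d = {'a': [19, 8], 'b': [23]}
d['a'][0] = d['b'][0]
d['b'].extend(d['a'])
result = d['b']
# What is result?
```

After line 1: d = {'a': [19, 8], 'b': [23]}
After line 2 (a[0] = b[0] = 23): d = {'a': [23, 8], 'b': [23]}
After line 3 (b.extend(a) appends [23, 8]): d = {'a': [23, 8], 'b': [23, 23, 8]}
After line 4: result = d['b'] = [23, 23, 8]

[23, 23, 8]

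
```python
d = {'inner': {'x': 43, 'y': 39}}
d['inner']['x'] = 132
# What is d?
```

After line 1: d = {'inner': {'x': 43, 'y': 39}}
After line 2 (inner x overwritten): d = {'inner': {'x': 132, 'y': 39}}

{'inner': {'x': 132, 'y': 39}}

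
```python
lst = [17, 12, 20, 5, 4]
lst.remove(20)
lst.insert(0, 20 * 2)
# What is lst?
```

After line 1: lst = [17, 12, 20, 5, 4]
After line 2 (remove first 20): lst = [17, 12, 5, 4]
After line 3 (insert 40 at index 0): lst = [40, 17, 12, 5, 4]

[40, 17, 12, 5, 4]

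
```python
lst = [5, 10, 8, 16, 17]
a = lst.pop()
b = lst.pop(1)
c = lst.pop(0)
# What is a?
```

After line 1: lst = [5, 10, 8, 16, 17]
After line 2 (pop() -> a = 17): lst = [5, 10, 8, 16]
After line 3 (pop(1) -> b = 10): lst = [5, 8, 16]
After line 4 (pop(0) -> c = 5): lst = [8, 16]

17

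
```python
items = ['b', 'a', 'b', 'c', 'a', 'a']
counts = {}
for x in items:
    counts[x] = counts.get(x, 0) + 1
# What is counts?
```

Initial: counts = {}, items = ['b', 'a', 'b', 'c', 'a', 'a']
See 'b': counts = {'b': 1}
See 'a': counts = {'b': 1, 'a': 1}
See 'b': counts = {'b': 2, 'a': 1}
See 'c': counts = {'b': 2, 'a': 1, 'c': 1}
See 'a': counts = {'b': 2, 'a': 2, 'c': 1}
See 'a': counts = {'b': 2, 'a': 3, 'c': 1}

{'b': 2, 'a': 3, 'c': 1}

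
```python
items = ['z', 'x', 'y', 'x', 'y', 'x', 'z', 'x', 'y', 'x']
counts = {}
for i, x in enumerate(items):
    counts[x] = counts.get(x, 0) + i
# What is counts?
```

Initial: counts = {}, items = ['z', 'x', 'y', 'x', 'y', 'x', 'z', 'x', 'y', 'x']
i=0, x='z': counts = {'z': 0}
i=1, x='x': counts = {'z': 0, 'x': 1}
i=2, x='y': counts = {'z': 0, 'x': 1, 'y': 2}
i=3, x='x': counts = {'z': 0, 'x': 4, 'y': 2}
i=4, x='y': counts = {'z': 0, 'x': 4, 'y': 6}
i=5, x='x': counts = {'z': 0, 'x': 9, 'y': 6}
i=6, x='z': counts = {'z': 6, 'x': 9, 'y': 6}
i=7, x='x': counts = {'z': 6, 'x': 16, 'y': 6}
i=8, x='y': counts = {'z': 6, 'x': 16, 'y': 14}
i=9, x='x': counts = {'z': 6, 'x': 25, 'y': 14}

{'z': 6, 'x': 25, 'y': 14}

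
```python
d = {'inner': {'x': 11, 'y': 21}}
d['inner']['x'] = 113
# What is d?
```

After line 1: d = {'inner': {'x': 11, 'y': 21}}
After line 2 (inner x overwritten): d = {'inner': {'x': 113, 'y': 21}}

{'inner': {'x': 113, 'y': 21}}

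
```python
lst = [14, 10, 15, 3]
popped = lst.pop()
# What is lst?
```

[14, 10, 15]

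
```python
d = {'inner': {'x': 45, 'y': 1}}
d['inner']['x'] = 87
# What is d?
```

After line 1: d = {'inner': {'x': 45, 'y': 1}}
After line 2 (inner x overwritten): d = {'inner': {'x': 87, 'y': 1}}

{'inner': {'x': 87, 'y': 1}}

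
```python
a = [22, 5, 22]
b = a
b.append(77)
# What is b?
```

After line 1: a = [22, 5, 22]
After line 2 (b = a is an alias, same object): a = [22, 5, 22], b = [22, 5, 22]
After line 3 (b.append mutates the shared list): a = [22, 5, 22, 77], b = [22, 5, 22, 77]

[22, 5, 22, 77]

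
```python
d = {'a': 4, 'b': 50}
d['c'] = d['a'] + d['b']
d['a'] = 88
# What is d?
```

After line 1: d = {'a': 4, 'b': 50}
After line 2 (d['c'] = 4 + 50): d = {'a': 4, 'b': 50, 'c': 54}
After line 3: d = {'a': 88, 'b': 50, 'c': 54}

{'a': 88, 'b': 50, 'c': 54}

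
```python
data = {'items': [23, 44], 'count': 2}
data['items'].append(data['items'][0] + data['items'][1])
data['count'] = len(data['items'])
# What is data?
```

After line 1: data = {'items': [23, 44], 'count': 2}
After line 2 (append 23 + 44 = 67): data = {'items': [23, 44, 67], 'count': 2}
After line 3 (count = len(items) = 3): data = {'items': [23, 44, 67], 'count': 3}

{'items': [23, 44, 67], 'count': 3}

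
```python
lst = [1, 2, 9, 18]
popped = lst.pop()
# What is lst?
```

[1, 2, 9]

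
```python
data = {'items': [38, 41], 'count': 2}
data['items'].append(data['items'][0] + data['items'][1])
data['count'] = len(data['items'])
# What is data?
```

After line 1: data = {'items': [38, 41], 'count': 2}
After line 2 (append 38 + 41 = 79): data = {'items': [38, 41, 79], 'count': 2}
After line 3 (count = len(items) = 3): data = {'items': [38, 41, 79], 'count': 3}

{'items': [38, 41, 79], 'count': 3}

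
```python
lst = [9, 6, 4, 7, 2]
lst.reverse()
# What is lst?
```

[2, 7, 4, 6, 9]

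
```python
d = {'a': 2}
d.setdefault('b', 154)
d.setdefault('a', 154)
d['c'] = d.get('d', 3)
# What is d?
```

After line 1: d = {'a': 2}
After line 2 (setdefault adds 'b'=154): d = {'a': 2, 'b': 154}
After line 3 (setdefault 'a' no-op, already exists): d = {'a': 2, 'b': 154}
After line 4 (get('d', 3) returns default since 'd' not in d): d = {'a': 2, 'b': 154, 'c': 3}

{'a': 2, 'b': 154, 'c': 3}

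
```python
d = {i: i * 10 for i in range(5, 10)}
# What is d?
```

{5: 50, 6: 60, 7: 70, 8: 80, 9: 90}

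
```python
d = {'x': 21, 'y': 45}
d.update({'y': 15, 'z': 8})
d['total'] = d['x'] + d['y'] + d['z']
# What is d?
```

After line 1: d = {'x': 21, 'y': 45}
After line 2 (y overwritten, z added): d = {'x': 21, 'y': 15, 'z': 8}
After line 3 (total = 21 + 15 + 8 = 44): d = {'x': 21, 'y': 15, 'z': 8, 'total': 44}

{'x': 21, 'y': 15, 'z': 8, 'total': 44}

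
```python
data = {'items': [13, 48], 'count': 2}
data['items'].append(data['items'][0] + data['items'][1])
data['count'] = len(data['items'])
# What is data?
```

After line 1: data = {'items': [13, 48], 'count': 2}
After line 2 (append 13 + 48 = 61): data = {'items': [13, 48, 61], 'count': 2}
After line 3 (count = len(items) = 3): data = {'items': [13, 48, 61], 'count': 3}

{'items': [13, 48, 61], 'count': 3}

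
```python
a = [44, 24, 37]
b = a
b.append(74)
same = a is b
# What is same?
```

After line 1: a = [44, 24, 37]
After line 2 (b = a is an alias, same object): a = [44, 24, 37], b = [44, 24, 37]
After line 3 (b.append mutates the shared list): a = [44, 24, 37, 74], b = [44, 24, 37, 74]
After line 4 (same = a is b; same object -> True): same = True

True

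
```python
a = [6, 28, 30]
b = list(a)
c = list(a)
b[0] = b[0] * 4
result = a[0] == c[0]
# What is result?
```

After line 1: a = [6, 28, 30]
After line 2 (b = list(a), copy): a = [6, 28, 30], b = [6, 28, 30]
After line 3 (c = list(a) is a copy, new object): c = [6, 28, 30]
After line 4 (b[0] = 6 * 4 = 24; only b mutates (copy)): a = [6, 28, 30], b = [24, 28, 30], c = [6, 28, 30]
After line 5 (a[0] = 6, c[0] = 6; result = True)

True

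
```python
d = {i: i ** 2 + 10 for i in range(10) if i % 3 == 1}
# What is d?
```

{1: 11, 4: 26, 7: 59}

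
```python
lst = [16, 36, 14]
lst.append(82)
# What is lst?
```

[16, 36, 14, 82]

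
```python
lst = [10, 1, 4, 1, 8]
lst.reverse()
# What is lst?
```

[8, 1, 4, 1, 10]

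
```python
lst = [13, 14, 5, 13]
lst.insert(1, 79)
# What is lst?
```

[13, 79, 14, 5, 13]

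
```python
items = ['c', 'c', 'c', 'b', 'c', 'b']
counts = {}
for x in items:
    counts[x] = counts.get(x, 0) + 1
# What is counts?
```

Initial: counts = {}, items = ['c', 'c', 'c', 'b', 'c', 'b']
See 'c': counts = {'c': 1}
See 'c': counts = {'c': 2}
See 'c': counts = {'c': 3}
See 'b': counts = {'c': 3, 'b': 1}
See 'c': counts = {'c': 4, 'b': 1}
See 'b': counts = {'c': 4, 'b': 2}

{'c': 4, 'b': 2}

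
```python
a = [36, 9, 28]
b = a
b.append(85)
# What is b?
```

After line 1: a = [36, 9, 28]
After line 2 (b = a is an alias, same object): a = [36, 9, 28], b = [36, 9, 28]
After line 3 (b.append mutates the shared list): a = [36, 9, 28, 85], b = [36, 9, 28, 85]

[36, 9, 28, 85]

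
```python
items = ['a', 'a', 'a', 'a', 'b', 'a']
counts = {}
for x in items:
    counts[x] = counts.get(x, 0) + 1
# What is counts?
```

Initial: counts = {}, items = ['a', 'a', 'a', 'a', 'b', 'a']
See 'a': counts = {'a': 1}
See 'a': counts = {'a': 2}
See 'a': counts = {'a': 3}
See 'a': counts = {'a': 4}
See 'b': counts = {'a': 4, 'b': 1}
See 'a': counts = {'a': 5, 'b': 1}

{'a': 5, 'b': 1}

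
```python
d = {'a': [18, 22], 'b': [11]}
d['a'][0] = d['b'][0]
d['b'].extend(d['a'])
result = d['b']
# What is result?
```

After line 1: d = {'a': [18, 22], 'b': [11]}
After line 2 (a[0] = b[0] = 11): d = {'a': [11, 22], 'b': [11]}
After line 3 (b.extend(a) appends [11, 22]): d = {'a': [11, 22], 'b': [11, 11, 22]}
After line 4: result = d['b'] = [11, 11, 22]

[11, 11, 22]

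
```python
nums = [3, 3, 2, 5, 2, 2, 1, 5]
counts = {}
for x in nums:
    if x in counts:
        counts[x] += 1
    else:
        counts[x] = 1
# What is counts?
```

Initial: counts = {}, nums = [3, 3, 2, 5, 2, 2, 1, 5]
See 3: counts = {3: 1}
See 3: counts = {3: 2}
See 2: counts = {3: 2, 2: 1}
See 5: counts = {3: 2, 2: 1, 5: 1}
See 2: counts = {3: 2, 2: 2, 5: 1}
See 2: counts = {3: 2, 2: 3, 5: 1}
See 1: counts = {3: 2, 2: 3, 5: 1, 1: 1}
See 5: counts = {3: 2, 2: 3, 5: 2, 1: 1}

{3: 2, 2: 3, 5: 2, 1: 1}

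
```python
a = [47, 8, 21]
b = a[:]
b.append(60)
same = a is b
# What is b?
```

After line 1: a = [47, 8, 21]
After line 2 (b = a[:] is a shallow copy, new object): a = [47, 8, 21], b = [47, 8, 21]
After line 3 (append only mutates b): a = [47, 8, 21], b = [47, 8, 21, 60]
After line 4 (same = a is b; different objects -> False): same = False

[47, 8, 21, 60]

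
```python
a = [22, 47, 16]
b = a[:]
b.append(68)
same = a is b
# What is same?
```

After line 1: a = [22, 47, 16]
After line 2 (b = a[:] is a shallow copy, new object): a = [22, 47, 16], b = [22, 47, 16]
After line 3 (append only mutates b): a = [22, 47, 16], b = [22, 47, 16, 68]
After line 4 (same = a is b; different objects -> False): same = False

False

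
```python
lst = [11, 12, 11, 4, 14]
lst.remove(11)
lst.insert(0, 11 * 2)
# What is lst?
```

After line 1: lst = [11, 12, 11, 4, 14]
After line 2 (remove first 11): lst = [12, 11, 4, 14]
After line 3 (insert 22 at index 0): lst = [22, 12, 11, 4, 14]

[22, 12, 11, 4, 14]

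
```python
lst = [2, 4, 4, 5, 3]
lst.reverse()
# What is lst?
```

[3, 5, 4, 4, 2]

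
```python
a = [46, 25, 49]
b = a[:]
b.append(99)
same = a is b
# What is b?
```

After line 1: a = [46, 25, 49]
After line 2 (b = a[:] is a shallow copy, new object): a = [46, 25, 49], b = [46, 25, 49]
After line 3 (append only mutates b): a = [46, 25, 49], b = [46, 25, 49, 99]
After line 4 (same = a is b; different objects -> False): same = False

[46, 25, 49, 99]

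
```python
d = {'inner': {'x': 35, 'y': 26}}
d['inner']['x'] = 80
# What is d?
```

After line 1: d = {'inner': {'x': 35, 'y': 26}}
After line 2 (inner x overwritten): d = {'inner': {'x': 80, 'y': 26}}

{'inner': {'x': 80, 'y': 26}}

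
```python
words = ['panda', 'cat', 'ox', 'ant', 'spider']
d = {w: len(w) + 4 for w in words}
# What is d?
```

{'panda': 9, 'cat': 7, 'ox': 6, 'ant': 7, 'spider': 10}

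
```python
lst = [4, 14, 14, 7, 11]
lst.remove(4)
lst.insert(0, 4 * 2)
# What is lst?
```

After line 1: lst = [4, 14, 14, 7, 11]
After line 2 (remove first 4): lst = [14, 14, 7, 11]
After line 3 (insert 8 at index 0): lst = [8, 14, 14, 7, 11]

[8, 14, 14, 7, 11]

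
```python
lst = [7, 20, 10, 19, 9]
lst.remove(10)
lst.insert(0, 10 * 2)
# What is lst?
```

After line 1: lst = [7, 20, 10, 19, 9]
After line 2 (remove first 10): lst = [7, 20, 19, 9]
After line 3 (insert 20 at index 0): lst = [20, 7, 20, 19, 9]

[20, 7, 20, 19, 9]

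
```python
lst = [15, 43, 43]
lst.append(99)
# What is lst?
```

[15, 43, 43, 99]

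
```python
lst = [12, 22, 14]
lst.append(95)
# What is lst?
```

[12, 22, 14, 95]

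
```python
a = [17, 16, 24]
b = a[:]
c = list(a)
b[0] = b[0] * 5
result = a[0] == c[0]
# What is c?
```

After line 1: a = [17, 16, 24]
After line 2 (b = a[:], copy): a = [17, 16, 24], b = [17, 16, 24]
After line 3 (c = list(a) is a copy, new object): c = [17, 16, 24]
After line 4 (b[0] = 17 * 5 = 85; only b mutates (copy)): a = [17, 16, 24], b = [85, 16, 24], c = [17, 16, 24]
After line 5 (a[0] = 17, c[0] = 17; result = True)

[17, 16, 24]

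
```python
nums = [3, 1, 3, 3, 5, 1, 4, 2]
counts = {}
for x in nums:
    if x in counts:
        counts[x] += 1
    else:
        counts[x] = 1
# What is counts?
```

Initial: counts = {}, nums = [3, 1, 3, 3, 5, 1, 4, 2]
See 3: counts = {3: 1}
See 1: counts = {3: 1, 1: 1}
See 3: counts = {3: 2, 1: 1}
See 3: counts = {3: 3, 1: 1}
See 5: counts = {3: 3, 1: 1, 5: 1}
See 1: counts = {3: 3, 1: 2, 5: 1}
See 4: counts = {3: 3, 1: 2, 5: 1, 4: 1}
See 2: counts = {3: 3, 1: 2, 5: 1, 4: 1, 2: 1}

{3: 3, 1: 2, 5: 1, 4: 1, 2: 1}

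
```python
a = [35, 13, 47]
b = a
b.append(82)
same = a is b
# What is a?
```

After line 1: a = [35, 13, 47]
After line 2 (b = a is an alias, same object): a = [35, 13, 47], b = [35, 13, 47]
After line 3 (b.append mutates the shared list): a = [35, 13, 47, 82], b = [35, 13, 47, 82]
After line 4 (same = a is b; same object -> True): same = True

[35, 13, 47, 82]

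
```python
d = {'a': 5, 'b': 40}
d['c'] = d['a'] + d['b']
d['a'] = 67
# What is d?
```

After line 1: d = {'a': 5, 'b': 40}
After line 2 (d['c'] = 5 + 40): d = {'a': 5, 'b': 40, 'c': 45}
After line 3: d = {'a': 67, 'b': 40, 'c': 45}

{'a': 67, 'b': 40, 'c': 45}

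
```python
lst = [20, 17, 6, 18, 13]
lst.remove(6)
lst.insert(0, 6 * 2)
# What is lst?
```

After line 1: lst = [20, 17, 6, 18, 13]
After line 2 (remove first 6): lst = [20, 17, 18, 13]
After line 3 (insert 12 at index 0): lst = [12, 20, 17, 18, 13]

[12, 20, 17, 18, 13]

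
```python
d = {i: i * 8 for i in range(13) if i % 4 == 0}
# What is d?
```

{0: 0, 4: 32, 8: 64, 12: 96}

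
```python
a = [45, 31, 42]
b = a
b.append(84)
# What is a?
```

After line 1: a = [45, 31, 42]
After line 2 (b = a is an alias, same object): a = [45, 31, 42], b = [45, 31, 42]
After line 3 (b.append mutates the shared list): a = [45, 31, 42, 84], b = [45, 31, 42, 84]

[45, 31, 42, 84]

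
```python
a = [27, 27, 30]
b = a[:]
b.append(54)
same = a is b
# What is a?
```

After line 1: a = [27, 27, 30]
After line 2 (b = a[:] is a shallow copy, new object): a = [27, 27, 30], b = [27, 27, 30]
After line 3 (append only mutates b): a = [27, 27, 30], b = [27, 27, 30, 54]
After line 4 (same = a is b; different objects -> False): same = False

[27, 27, 30]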